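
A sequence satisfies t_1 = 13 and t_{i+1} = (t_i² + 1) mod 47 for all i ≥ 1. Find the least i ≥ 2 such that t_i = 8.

5

Computing terms: t_1 = 13, t_2 = 29, t_3 = 43, t_4 = 17, t_5 = 8, t_6 = 18, t_7 = 43.
Since t_7 = t_3 = 43, the sequence is eventually periodic: after a pre-period of length 2 it cycles with period 4.
The value 8 first appears (with i ≥ 2) at t_5.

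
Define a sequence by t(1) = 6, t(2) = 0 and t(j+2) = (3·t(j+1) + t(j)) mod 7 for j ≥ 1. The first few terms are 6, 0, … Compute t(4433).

6

Listing terms: t(1) = 6; t(2) = 0; t(3) = 6; t(4) = 4; t(5) = 4; t(6) = 2; t(7) = 3; t(8) = 4; t(9) = 1; t(10) = 0; t(11) = 1; t(12) = 3; t(13) = 3; t(14) = 5; t(15) = 4; t(16) = 3; t(17) = 6; t(18) = 0.
Since (t(17), t(18)) = (t(1), t(2)) = (6, 0) (two consecutive terms determine the rest), the sequence is periodic with period 16.
(4433 - 1) mod 16 = 0, so t(4433) = t(1) = 6.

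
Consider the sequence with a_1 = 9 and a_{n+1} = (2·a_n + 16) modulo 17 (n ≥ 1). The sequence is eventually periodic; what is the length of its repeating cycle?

Listing terms: a_1 = 9; a_2 = 0; a_3 = 16; a_4 = 14; a_5 = 10; a_6 = 2; a_7 = 3; a_8 = 5; a_9 = 9.
Since a_9 = a_1 = 9, the sequence is periodic with period 8.

8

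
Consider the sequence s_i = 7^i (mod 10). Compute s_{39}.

3

s_0 = 1, s_1 = 7, s_2 = 9, s_3 = 3, s_4 = 1.
The sequence repeats with period 4.
So s_{39} = s_{0 + ((39-0) mod 4)} = s_3 = 3.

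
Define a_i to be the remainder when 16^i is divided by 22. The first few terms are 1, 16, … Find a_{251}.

We have a_0 = 1, a_1 = 16, a_2 = 14, a_3 = 4, a_4 = 20, a_5 = 12, a_6 = 16.
Since a_6 = a_1 = 16, the sequence is eventually periodic: after a pre-period of length 1 it cycles with period 5.
For i ≥ 1, a_i depends only on (i - 1) mod 5. (251 - 1) mod 5 = 0, so a_{251} = a_1 = 16.

16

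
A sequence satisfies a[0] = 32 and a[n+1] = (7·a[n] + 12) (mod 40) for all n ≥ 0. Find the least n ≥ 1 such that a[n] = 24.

a[0] = 32, a[1] = 36, a[2] = 24, a[3] = 20, a[4] = 32.
The sequence repeats with period 4.
The value 24 first appears (with n ≥ 1) at a[2].

2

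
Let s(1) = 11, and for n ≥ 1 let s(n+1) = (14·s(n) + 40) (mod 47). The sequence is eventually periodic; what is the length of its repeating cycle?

s(1) = 11; s(2) = 6; s(3) = 30; s(4) = 37; s(5) = 41; s(6) = 3; s(7) = 35; s(8) = 13; s(9) = 34; s(10) = 46; s(11) = 26; s(12) = 28; s(13) = 9; s(14) = 25; s(15) = 14; s(16) = 1; s(17) = 7; s(18) = 44; s(19) = 45; s(20) = 12; s(21) = 20; s(22) = 38; s(23) = 8; s(24) = 11.
Since s(24) = s(1) = 11, the sequence is periodic with period 23.

23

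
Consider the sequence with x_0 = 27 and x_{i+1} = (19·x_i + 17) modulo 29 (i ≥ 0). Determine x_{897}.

8

Listing terms: x_0 = 27, x_1 = 8, x_2 = 24, x_3 = 9, x_4 = 14, x_5 = 22, x_6 = 0, x_7 = 17, x_8 = 21, x_9 = 10, x_{10} = 4, x_{11} = 6, x_{12} = 15, x_{13} = 12, x_{14} = 13, x_{15} = 3, x_{16} = 16, x_{17} = 2, x_{18} = 26, x_{19} = 18, x_{20} = 11, x_{21} = 23, x_{22} = 19, x_{23} = 1, x_{24} = 7, x_{25} = 5, x_{26} = 25, x_{27} = 28, x_{28} = 27.
The sequence repeats with period 28.
So x_{897} = x_{0 + ((897-0) mod 28)} = x_1 = 8.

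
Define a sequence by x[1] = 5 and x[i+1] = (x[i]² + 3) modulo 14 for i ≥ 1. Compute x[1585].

x[1] = 5, x[2] = 0, x[3] = 3, x[4] = 12, x[5] = 7, x[6] = 10, x[7] = 5.
The sequence repeats with period 6.
(1585 - 1) mod 6 = 0, so x[1585] = x[1] = 5.

5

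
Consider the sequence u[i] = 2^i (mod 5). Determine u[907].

We have u[0] = 1,  u[1] = 2,  u[2] = 4,  u[3] = 3,  u[4] = 1.
Since u[4] = u[0] = 1, the sequence is periodic with period 4.
So u[907] = u[0 + ((907-0) mod 4)] = u[3] = 3.

3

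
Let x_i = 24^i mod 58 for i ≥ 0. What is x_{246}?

Computing terms: x_0 = 1; x_1 = 24; x_2 = 54; x_3 = 20; x_4 = 16; x_5 = 36; x_6 = 52; x_7 = 30; x_8 = 24.
Since x_8 = x_1 = 24, the sequence is eventually periodic: after a pre-period of length 1 it cycles with period 7.
For i ≥ 1, x_i depends only on (i - 1) mod 7. (246 - 1) mod 7 = 0, so x_{246} = x_1 = 24.

24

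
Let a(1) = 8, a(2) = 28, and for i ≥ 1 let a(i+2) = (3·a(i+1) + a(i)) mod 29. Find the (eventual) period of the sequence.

Computing terms: a(1) = 8; a(2) = 28; a(3) = 5; a(4) = 14; a(5) = 18; a(6) = 10; a(7) = 19; a(8) = 9; a(9) = 17; a(10) = 2; a(11) = 23; a(12) = 13; a(13) = 4; a(14) = 25; a(15) = 21; a(16) = 1; a(17) = 24; a(18) = 15; a(19) = 11; a(20) = 19; a(21) = 10; a(22) = 20; a(23) = 12; a(24) = 27; a(25) = 6; a(26) = 16; a(27) = 25; a(28) = 4; a(29) = 8; a(30) = 28.
The sequence repeats with period 28.

28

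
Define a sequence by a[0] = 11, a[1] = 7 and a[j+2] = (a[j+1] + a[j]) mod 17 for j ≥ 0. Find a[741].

9

a[0] = 11,  a[1] = 7,  a[2] = 1,  a[3] = 8,  a[4] = 9,  a[5] = 0,  a[6] = 9,  a[7] = 9,  a[8] = 1,  a[9] = 10,  a[10] = 11,  a[11] = 4,  a[12] = 15,  a[13] = 2,  a[14] = 0,  a[15] = 2,  a[16] = 2,  a[17] = 4,  a[18] = 6,  a[19] = 10,  a[20] = 16,  a[21] = 9,  a[22] = 8,  a[23] = 0,  a[24] = 8,  a[25] = 8,  a[26] = 16,  a[27] = 7,  a[28] = 6,  a[29] = 13,  a[30] = 2,  a[31] = 15,  a[32] = 0,  a[33] = 15,  a[34] = 15,  a[35] = 13,  a[36] = 11,  a[37] = 7.
Since (a[36], a[37]) = (a[0], a[1]) = (11, 7) (two consecutive terms determine the rest), the sequence is periodic with period 36.
So a[741] = a[0 + ((741-0) mod 36)] = a[21] = 9.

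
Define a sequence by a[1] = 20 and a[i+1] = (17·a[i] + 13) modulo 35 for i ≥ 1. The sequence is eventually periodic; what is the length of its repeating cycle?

12

Listing terms: a[1] = 20; a[2] = 3; a[3] = 29; a[4] = 16; a[5] = 5; a[6] = 28; a[7] = 34; a[8] = 31; a[9] = 15; a[10] = 23; a[11] = 19; a[12] = 21; a[13] = 20.
The sequence repeats with period 12.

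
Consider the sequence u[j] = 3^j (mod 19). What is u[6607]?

3

u[0] = 1,  u[1] = 3,  u[2] = 9,  u[3] = 8,  u[4] = 5,  u[5] = 15,  u[6] = 7,  u[7] = 2,  u[8] = 6,  u[9] = 18,  u[10] = 16,  u[11] = 10,  u[12] = 11,  u[13] = 14,  u[14] = 4,  u[15] = 12,  u[16] = 17,  u[17] = 13,  u[18] = 1.
Since u[18] = u[0] = 1, the sequence is periodic with period 18.
(6607 - 0) mod 18 = 1, so u[6607] = u[1] = 3.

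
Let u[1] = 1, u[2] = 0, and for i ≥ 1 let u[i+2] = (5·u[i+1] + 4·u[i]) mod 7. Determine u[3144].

Computing terms: u[1] = 1, u[2] = 0, u[3] = 4, u[4] = 6, u[5] = 4, u[6] = 2, u[7] = 5, u[8] = 5, u[9] = 3, u[10] = 0, u[11] = 5, u[12] = 4, u[13] = 5, u[14] = 6, u[15] = 1, u[16] = 1, u[17] = 2, u[18] = 0, u[19] = 1, u[20] = 5, u[21] = 1, u[22] = 4, u[23] = 3, u[24] = 3, u[25] = 6, u[26] = 0, u[27] = 3, u[28] = 1, u[29] = 3, u[30] = 5, u[31] = 2, u[32] = 2, u[33] = 4, u[34] = 0, u[35] = 2, u[36] = 3, u[37] = 2, u[38] = 1, u[39] = 6, u[40] = 6, u[41] = 5, u[42] = 0, u[43] = 6, u[44] = 2, u[45] = 6, u[46] = 3, u[47] = 4, u[48] = 4, u[49] = 1, u[50] = 0.
Since (u[49], u[50]) = (u[1], u[2]) = (1, 0) (two consecutive terms determine the rest), the sequence is periodic with period 48.
(3144 - 1) mod 48 = 23, so u[3144] = u[24] = 3.

3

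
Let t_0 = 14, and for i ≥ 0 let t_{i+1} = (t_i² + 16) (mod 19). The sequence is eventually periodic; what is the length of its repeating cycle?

3

We have t_0 = 14,  t_1 = 3,  t_2 = 6,  t_3 = 14.
The sequence repeats with period 3.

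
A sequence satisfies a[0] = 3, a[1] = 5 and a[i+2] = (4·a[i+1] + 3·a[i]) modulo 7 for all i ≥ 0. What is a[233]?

1

Computing terms: a[0] = 3, a[1] = 5, a[2] = 1, a[3] = 5, a[4] = 2, a[5] = 2, a[6] = 0, a[7] = 6, a[8] = 3, a[9] = 2, a[10] = 3, a[11] = 4, a[12] = 4, a[13] = 0, a[14] = 5, a[15] = 6, a[16] = 4, a[17] = 6, a[18] = 1, a[19] = 1, a[20] = 0, a[21] = 3, a[22] = 5.
Since (a[21], a[22]) = (a[0], a[1]) = (3, 5) (two consecutive terms determine the rest), the sequence is periodic with period 21.
(233 - 0) mod 21 = 2, so a[233] = a[2] = 1.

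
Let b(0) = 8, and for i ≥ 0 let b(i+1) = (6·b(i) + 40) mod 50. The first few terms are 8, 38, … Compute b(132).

Listing terms: b(0) = 8; b(1) = 38; b(2) = 18; b(3) = 48; b(4) = 28; b(5) = 8.
Since b(5) = b(0) = 8, the sequence is periodic with period 5.
So b(132) = b(0 + ((132-0) mod 5)) = b(2) = 18.

18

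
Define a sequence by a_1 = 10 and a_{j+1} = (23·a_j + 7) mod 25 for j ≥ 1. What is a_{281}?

10

We have a_1 = 10, a_2 = 12, a_3 = 8, a_4 = 16, a_5 = 0, a_6 = 7, a_7 = 18, a_8 = 21, a_9 = 15, a_{10} = 2, a_{11} = 3, a_{12} = 1, a_{13} = 5, a_{14} = 22, a_{15} = 13, a_{16} = 6, a_{17} = 20, a_{18} = 17, a_{19} = 23, a_{20} = 11, a_{21} = 10.
The sequence repeats with period 20.
So a_{281} = a_{1 + ((281-1) mod 20)} = a_1 = 10.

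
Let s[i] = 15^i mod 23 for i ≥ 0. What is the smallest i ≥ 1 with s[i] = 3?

s[0] = 1, s[1] = 15, s[2] = 18, s[3] = 17, s[4] = 2, s[5] = 7, s[6] = 13, s[7] = 11, s[8] = 4, s[9] = 14, s[10] = 3, s[11] = 22, s[12] = 8, s[13] = 5, s[14] = 6, s[15] = 21, s[16] = 16, s[17] = 10, s[18] = 12, s[19] = 19, s[20] = 9, s[21] = 20, s[22] = 1.
Since s[22] = s[0] = 1, the sequence is periodic with period 22.
The value 3 first appears (with i ≥ 1) at s[10].

10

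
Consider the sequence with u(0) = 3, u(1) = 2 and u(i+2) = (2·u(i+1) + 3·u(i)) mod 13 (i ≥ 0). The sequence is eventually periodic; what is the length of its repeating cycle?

u(0) = 3, u(1) = 2, u(2) = 0, u(3) = 6, u(4) = 12, u(5) = 3, u(6) = 3, u(7) = 2.
Since (u(6), u(7)) = (u(0), u(1)) = (3, 2) (two consecutive terms determine the rest), the sequence is periodic with period 6.

6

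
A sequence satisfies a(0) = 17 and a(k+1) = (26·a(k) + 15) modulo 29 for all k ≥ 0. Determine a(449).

We have a(0) = 17,  a(1) = 22,  a(2) = 7,  a(3) = 23,  a(4) = 4,  a(5) = 3,  a(6) = 6,  a(7) = 26,  a(8) = 24,  a(9) = 1,  a(10) = 12,  a(11) = 8,  a(12) = 20,  a(13) = 13,  a(14) = 5,  a(15) = 0,  a(16) = 15,  a(17) = 28,  a(18) = 18,  a(19) = 19,  a(20) = 16,  a(21) = 25,  a(22) = 27,  a(23) = 21,  a(24) = 10,  a(25) = 14,  a(26) = 2,  a(27) = 9,  a(28) = 17.
The sequence repeats with period 28.
So a(449) = a(0 + ((449-0) mod 28)) = a(1) = 22.

22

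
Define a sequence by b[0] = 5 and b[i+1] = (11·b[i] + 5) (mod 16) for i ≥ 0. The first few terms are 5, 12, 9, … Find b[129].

12

We have b[0] = 5; b[1] = 12; b[2] = 9; b[3] = 8; b[4] = 13; b[5] = 4; b[6] = 1; b[7] = 0; b[8] = 5.
Since b[8] = b[0] = 5, the sequence is periodic with period 8.
(129 - 0) mod 8 = 1, so b[129] = b[1] = 12.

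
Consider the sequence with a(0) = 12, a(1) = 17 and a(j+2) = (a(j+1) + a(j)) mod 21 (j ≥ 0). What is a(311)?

2

Computing terms: a(0) = 12,  a(1) = 17,  a(2) = 8,  a(3) = 4,  a(4) = 12,  a(5) = 16,  a(6) = 7,  a(7) = 2,  a(8) = 9,  a(9) = 11,  a(10) = 20,  a(11) = 10,  a(12) = 9,  a(13) = 19,  a(14) = 7,  a(15) = 5,  a(16) = 12,  a(17) = 17.
Since (a(16), a(17)) = (a(0), a(1)) = (12, 17) (two consecutive terms determine the rest), the sequence is periodic with period 16.
So a(311) = a(0 + ((311-0) mod 16)) = a(7) = 2.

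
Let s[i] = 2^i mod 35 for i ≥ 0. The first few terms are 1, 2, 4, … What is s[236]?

11

We have s[0] = 1,  s[1] = 2,  s[2] = 4,  s[3] = 8,  s[4] = 16,  s[5] = 32,  s[6] = 29,  s[7] = 23,  s[8] = 11,  s[9] = 22,  s[10] = 9,  s[11] = 18,  s[12] = 1.
The sequence repeats with period 12.
So s[236] = s[0 + ((236-0) mod 12)] = s[8] = 11.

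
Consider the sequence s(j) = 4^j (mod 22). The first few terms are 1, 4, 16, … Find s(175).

Computing terms: s(0) = 1,  s(1) = 4,  s(2) = 16,  s(3) = 20,  s(4) = 14,  s(5) = 12,  s(6) = 4.
Since s(6) = s(1) = 4, the sequence is eventually periodic: after a pre-period of length 1 it cycles with period 5.
For j ≥ 1, s(j) depends only on (j - 1) mod 5. (175 - 1) mod 5 = 4, so s(175) = s(5) = 12.

12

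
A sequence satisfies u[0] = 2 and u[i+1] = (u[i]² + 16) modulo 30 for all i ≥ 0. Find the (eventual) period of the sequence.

Computing terms: u[0] = 2,  u[1] = 20,  u[2] = 26,  u[3] = 2.
Since u[3] = u[0] = 2, the sequence is periodic with period 3.

3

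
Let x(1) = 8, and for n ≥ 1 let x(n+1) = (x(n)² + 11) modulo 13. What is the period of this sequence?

3

We have x(1) = 8, x(2) = 10, x(3) = 7, x(4) = 8.
The sequence repeats with period 3.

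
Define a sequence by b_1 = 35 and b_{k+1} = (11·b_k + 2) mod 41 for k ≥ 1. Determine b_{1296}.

40

Computing terms: b_1 = 35, b_2 = 18, b_3 = 36, b_4 = 29, b_5 = 34, b_6 = 7, b_7 = 38, b_8 = 10, b_9 = 30, b_{10} = 4, b_{11} = 5, b_{12} = 16, b_{13} = 14, b_{14} = 33, b_{15} = 37, b_{16} = 40, b_{17} = 32, b_{18} = 26, b_{19} = 1, b_{20} = 13, b_{21} = 22, b_{22} = 39, b_{23} = 21, b_{24} = 28, b_{25} = 23, b_{26} = 9, b_{27} = 19, b_{28} = 6, b_{29} = 27, b_{30} = 12, b_{31} = 11, b_{32} = 0, b_{33} = 2, b_{34} = 24, b_{35} = 20, b_{36} = 17, b_{37} = 25, b_{38} = 31, b_{39} = 15, b_{40} = 3, b_{41} = 35.
Since b_{41} = b_1 = 35, the sequence is periodic with period 40.
So b_{1296} = b_{1 + ((1296-1) mod 40)} = b_{16} = 40.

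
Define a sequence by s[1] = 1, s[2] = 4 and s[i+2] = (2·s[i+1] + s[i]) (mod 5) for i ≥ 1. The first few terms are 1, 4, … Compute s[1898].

4

We have s[1] = 1,  s[2] = 4,  s[3] = 4,  s[4] = 2,  s[5] = 3,  s[6] = 3,  s[7] = 4,  s[8] = 1,  s[9] = 1,  s[10] = 3,  s[11] = 2,  s[12] = 2,  s[13] = 1,  s[14] = 4.
Since (s[13], s[14]) = (s[1], s[2]) = (1, 4) (two consecutive terms determine the rest), the sequence is periodic with period 12.
(1898 - 1) mod 12 = 1, so s[1898] = s[2] = 4.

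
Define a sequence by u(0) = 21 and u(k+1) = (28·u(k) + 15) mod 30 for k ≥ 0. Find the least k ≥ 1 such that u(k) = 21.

4

Computing terms: u(0) = 21,  u(1) = 3,  u(2) = 9,  u(3) = 27,  u(4) = 21.
Since u(4) = u(0) = 21, the sequence is periodic with period 4.
The value 21 next appears (with k ≥ 1) at u(4).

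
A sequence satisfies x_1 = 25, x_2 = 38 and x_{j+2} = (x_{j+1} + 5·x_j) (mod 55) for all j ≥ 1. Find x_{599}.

We have x_1 = 25; x_2 = 38; x_3 = 53; x_4 = 23; x_5 = 13; x_6 = 18; x_7 = 28; x_8 = 8; x_9 = 38; x_{10} = 23; x_{11} = 48; x_{12} = 53; x_{13} = 18; x_{14} = 8; x_{15} = 43; x_{16} = 28; x_{17} = 23; x_{18} = 53; x_{19} = 3; x_{20} = 48; x_{21} = 8; x_{22} = 28; x_{23} = 13; x_{24} = 43; x_{25} = 53; x_{26} = 48; x_{27} = 38; x_{28} = 3; x_{29} = 28; x_{30} = 43; x_{31} = 18; x_{32} = 13; x_{33} = 48; x_{34} = 3; x_{35} = 23; x_{36} = 38; x_{37} = 43; x_{38} = 13; x_{39} = 8; x_{40} = 18; x_{41} = 3; x_{42} = 38; x_{43} = 53.
Since (x_{42}, x_{43}) = (x_2, x_3) = (38, 53) (two consecutive terms determine the rest), the sequence is eventually periodic: after a pre-period of length 1 it cycles with period 40.
For j ≥ 2, x_j depends only on (j - 2) mod 40. (599 - 2) mod 40 = 37, so x_{599} = x_{39} = 8.

8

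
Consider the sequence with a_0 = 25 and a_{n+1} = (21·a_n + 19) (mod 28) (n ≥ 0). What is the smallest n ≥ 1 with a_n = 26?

Computing terms: a_0 = 25, a_1 = 12, a_2 = 19, a_3 = 26, a_4 = 5, a_5 = 12.
Since a_5 = a_1 = 12, the sequence is eventually periodic: after a pre-period of length 1 it cycles with period 4.
The value 26 first appears (with n ≥ 1) at a_3.

3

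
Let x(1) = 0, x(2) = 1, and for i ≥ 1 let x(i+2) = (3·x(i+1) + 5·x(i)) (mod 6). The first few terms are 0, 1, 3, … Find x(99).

We have x(1) = 0; x(2) = 1; x(3) = 3; x(4) = 2; x(5) = 3; x(6) = 1; x(7) = 0; x(8) = 5; x(9) = 3; x(10) = 4; x(11) = 3; x(12) = 5; x(13) = 0; x(14) = 1.
Since (x(13), x(14)) = (x(1), x(2)) = (0, 1) (two consecutive terms determine the rest), the sequence is periodic with period 12.
(99 - 1) mod 12 = 2, so x(99) = x(3) = 3.

3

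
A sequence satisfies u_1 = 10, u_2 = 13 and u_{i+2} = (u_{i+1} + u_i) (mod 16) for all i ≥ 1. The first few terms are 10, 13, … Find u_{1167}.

Computing terms: u_1 = 10,  u_2 = 13,  u_3 = 7,  u_4 = 4,  u_5 = 11,  u_6 = 15,  u_7 = 10,  u_8 = 9,  u_9 = 3,  u_{10} = 12,  u_{11} = 15,  u_{12} = 11,  u_{13} = 10,  u_{14} = 5,  u_{15} = 15,  u_{16} = 4,  u_{17} = 3,  u_{18} = 7,  u_{19} = 10,  u_{20} = 1,  u_{21} = 11,  u_{22} = 12,  u_{23} = 7,  u_{24} = 3,  u_{25} = 10,  u_{26} = 13.
Since (u_{25}, u_{26}) = (u_1, u_2) = (10, 13) (two consecutive terms determine the rest), the sequence is periodic with period 24.
So u_{1167} = u_{1 + ((1167-1) mod 24)} = u_{15} = 15.

15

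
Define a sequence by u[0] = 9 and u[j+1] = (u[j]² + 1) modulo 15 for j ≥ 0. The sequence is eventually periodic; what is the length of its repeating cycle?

We have u[0] = 9, u[1] = 7, u[2] = 5, u[3] = 11, u[4] = 2, u[5] = 5.
Since u[5] = u[2] = 5, the sequence is eventually periodic: after a pre-period of length 2 it cycles with period 3.

3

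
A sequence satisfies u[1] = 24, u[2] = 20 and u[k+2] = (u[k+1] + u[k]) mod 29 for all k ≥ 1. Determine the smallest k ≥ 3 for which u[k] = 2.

We have u[1] = 24,  u[2] = 20,  u[3] = 15,  u[4] = 6,  u[5] = 21,  u[6] = 27,  u[7] = 19,  u[8] = 17,  u[9] = 7,  u[10] = 24,  u[11] = 2,  u[12] = 26,  u[13] = 28,  u[14] = 25,  u[15] = 24,  u[16] = 20.
Since (u[15], u[16]) = (u[1], u[2]) = (24, 20) (two consecutive terms determine the rest), the sequence is periodic with period 14.
The value 2 first appears (with k ≥ 3) at u[11].

11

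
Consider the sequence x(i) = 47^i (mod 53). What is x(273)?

Computing terms: x(1) = 47; x(2) = 36; x(3) = 49; x(4) = 24; x(5) = 15; x(6) = 16; x(7) = 10; x(8) = 46; x(9) = 42; x(10) = 13; x(11) = 28; x(12) = 44; x(13) = 1; x(14) = 47.
Since x(14) = x(1) = 47, the sequence is periodic with period 13.
(273 - 1) mod 13 = 12, so x(273) = x(13) = 1.

1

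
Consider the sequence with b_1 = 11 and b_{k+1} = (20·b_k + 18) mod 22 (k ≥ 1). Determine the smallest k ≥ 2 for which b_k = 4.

b_1 = 11,  b_2 = 18,  b_3 = 4,  b_4 = 10,  b_5 = 20,  b_6 = 0,  b_7 = 18.
Since b_7 = b_2 = 18, the sequence is eventually periodic: after a pre-period of length 1 it cycles with period 5.
The value 4 first appears (with k ≥ 2) at b_3.

3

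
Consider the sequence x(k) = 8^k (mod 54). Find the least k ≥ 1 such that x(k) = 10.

2

Listing terms: x(0) = 1, x(1) = 8, x(2) = 10, x(3) = 26, x(4) = 46, x(5) = 44, x(6) = 28, x(7) = 8.
Since x(7) = x(1) = 8, the sequence is eventually periodic: after a pre-period of length 1 it cycles with period 6.
The value 10 first appears (with k ≥ 1) at x(2).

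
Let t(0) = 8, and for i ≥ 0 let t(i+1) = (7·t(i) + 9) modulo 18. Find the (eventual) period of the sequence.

Listing terms: t(0) = 8, t(1) = 11, t(2) = 14, t(3) = 17, t(4) = 2, t(5) = 5, t(6) = 8.
Since t(6) = t(0) = 8, the sequence is periodic with period 6.

6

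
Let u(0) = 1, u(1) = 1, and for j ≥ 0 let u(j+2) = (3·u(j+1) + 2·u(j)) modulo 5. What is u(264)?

1

We have u(0) = 1; u(1) = 1; u(2) = 0; u(3) = 2; u(4) = 1; u(5) = 2; u(6) = 3; u(7) = 3; u(8) = 0; u(9) = 1; u(10) = 3; u(11) = 1; u(12) = 4; u(13) = 4; u(14) = 0; u(15) = 3; u(16) = 4; u(17) = 3; u(18) = 2; u(19) = 2; u(20) = 0; u(21) = 4; u(22) = 2; u(23) = 4; u(24) = 1; u(25) = 1.
The sequence repeats with period 24.
(264 - 0) mod 24 = 0, so u(264) = u(0) = 1.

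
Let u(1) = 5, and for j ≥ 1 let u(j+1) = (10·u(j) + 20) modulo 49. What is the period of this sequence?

u(1) = 5, u(2) = 21, u(3) = 34, u(4) = 17, u(5) = 43, u(6) = 9, u(7) = 12, u(8) = 42, u(9) = 48, u(10) = 10, u(11) = 22, u(12) = 44, u(13) = 19, u(14) = 14, u(15) = 13, u(16) = 3, u(17) = 1, u(18) = 30, u(19) = 26, u(20) = 35, u(21) = 27, u(22) = 45, u(23) = 29, u(24) = 16, u(25) = 33, u(26) = 7, u(27) = 41, u(28) = 38, u(29) = 8, u(30) = 2, u(31) = 40, u(32) = 28, u(33) = 6, u(34) = 31, u(35) = 36, u(36) = 37, u(37) = 47, u(38) = 0, u(39) = 20, u(40) = 24, u(41) = 15, u(42) = 23, u(43) = 5.
Since u(43) = u(1) = 5, the sequence is periodic with period 42.

42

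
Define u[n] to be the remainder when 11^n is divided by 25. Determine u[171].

11

Listing terms: u[1] = 11,  u[2] = 21,  u[3] = 6,  u[4] = 16,  u[5] = 1,  u[6] = 11.
Since u[6] = u[1] = 11, the sequence is periodic with period 5.
(171 - 1) mod 5 = 0, so u[171] = u[1] = 11.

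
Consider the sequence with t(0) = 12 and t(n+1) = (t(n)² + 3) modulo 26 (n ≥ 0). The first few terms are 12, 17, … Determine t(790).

12

Computing terms: t(0) = 12, t(1) = 17, t(2) = 6, t(3) = 13, t(4) = 16, t(5) = 25, t(6) = 4, t(7) = 19, t(8) = 0, t(9) = 3, t(10) = 12.
Since t(10) = t(0) = 12, the sequence is periodic with period 10.
(790 - 0) mod 10 = 0, so t(790) = t(0) = 12.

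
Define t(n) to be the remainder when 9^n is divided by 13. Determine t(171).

Listing terms: t(0) = 1; t(1) = 9; t(2) = 3; t(3) = 1.
Since t(3) = t(0) = 1, the sequence is periodic with period 3.
(171 - 0) mod 3 = 0, so t(171) = t(0) = 1.

1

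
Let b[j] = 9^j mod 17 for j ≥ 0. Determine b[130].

b[0] = 1; b[1] = 9; b[2] = 13; b[3] = 15; b[4] = 16; b[5] = 8; b[6] = 4; b[7] = 2; b[8] = 1.
Since b[8] = b[0] = 1, the sequence is periodic with period 8.
(130 - 0) mod 8 = 2, so b[130] = b[2] = 13.

13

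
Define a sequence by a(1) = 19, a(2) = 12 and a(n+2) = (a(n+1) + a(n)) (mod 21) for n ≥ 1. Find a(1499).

Computing terms: a(1) = 19; a(2) = 12; a(3) = 10; a(4) = 1; a(5) = 11; a(6) = 12; a(7) = 2; a(8) = 14; a(9) = 16; a(10) = 9; a(11) = 4; a(12) = 13; a(13) = 17; a(14) = 9; a(15) = 5; a(16) = 14; a(17) = 19; a(18) = 12.
The sequence repeats with period 16.
So a(1499) = a(1 + ((1499-1) mod 16)) = a(11) = 4.

4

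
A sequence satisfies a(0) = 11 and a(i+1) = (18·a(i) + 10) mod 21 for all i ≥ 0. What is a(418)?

Listing terms: a(0) = 11,  a(1) = 19,  a(2) = 16,  a(3) = 4,  a(4) = 19.
Since a(4) = a(1) = 19, the sequence is eventually periodic: after a pre-period of length 1 it cycles with period 3.
For i ≥ 1, a(i) depends only on (i - 1) mod 3. (418 - 1) mod 3 = 0, so a(418) = a(1) = 19.

19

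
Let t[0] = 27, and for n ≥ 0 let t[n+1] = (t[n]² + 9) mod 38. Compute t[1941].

10

Listing terms: t[0] = 27, t[1] = 16, t[2] = 37, t[3] = 10, t[4] = 33, t[5] = 34, t[6] = 25, t[7] = 26, t[8] = 1, t[9] = 10.
Since t[9] = t[3] = 10, the sequence is eventually periodic: after a pre-period of length 3 it cycles with period 6.
For n ≥ 3, t[n] depends only on (n - 3) mod 6. (1941 - 3) mod 6 = 0, so t[1941] = t[3] = 10.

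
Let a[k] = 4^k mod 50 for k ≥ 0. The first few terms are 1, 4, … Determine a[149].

Computing terms: a[0] = 1,  a[1] = 4,  a[2] = 16,  a[3] = 14,  a[4] = 6,  a[5] = 24,  a[6] = 46,  a[7] = 34,  a[8] = 36,  a[9] = 44,  a[10] = 26,  a[11] = 4.
Since a[11] = a[1] = 4, the sequence is eventually periodic: after a pre-period of length 1 it cycles with period 10.
For k ≥ 1, a[k] depends only on (k - 1) mod 10. (149 - 1) mod 10 = 8, so a[149] = a[9] = 44.

44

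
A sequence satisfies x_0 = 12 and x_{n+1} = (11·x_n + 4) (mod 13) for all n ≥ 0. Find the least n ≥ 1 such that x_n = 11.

5

We have x_0 = 12,  x_1 = 6,  x_2 = 5,  x_3 = 7,  x_4 = 3,  x_5 = 11,  x_6 = 8,  x_7 = 1,  x_8 = 2,  x_9 = 0,  x_{10} = 4,  x_{11} = 9,  x_{12} = 12.
The sequence repeats with period 12.
The value 11 first appears (with n ≥ 1) at x_5.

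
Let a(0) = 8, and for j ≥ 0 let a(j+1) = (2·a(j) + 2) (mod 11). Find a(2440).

8

Listing terms: a(0) = 8; a(1) = 7; a(2) = 5; a(3) = 1; a(4) = 4; a(5) = 10; a(6) = 0; a(7) = 2; a(8) = 6; a(9) = 3; a(10) = 8.
Since a(10) = a(0) = 8, the sequence is periodic with period 10.
(2440 - 0) mod 10 = 0, so a(2440) = a(0) = 8.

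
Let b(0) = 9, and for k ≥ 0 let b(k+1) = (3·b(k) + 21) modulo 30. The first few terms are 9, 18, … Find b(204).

Computing terms: b(0) = 9,  b(1) = 18,  b(2) = 15,  b(3) = 6,  b(4) = 9.
Since b(4) = b(0) = 9, the sequence is periodic with period 4.
So b(204) = b(0 + ((204-0) mod 4)) = b(0) = 9.

9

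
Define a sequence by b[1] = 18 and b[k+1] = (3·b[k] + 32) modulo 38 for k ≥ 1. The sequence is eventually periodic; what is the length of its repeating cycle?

We have b[1] = 18; b[2] = 10; b[3] = 24; b[4] = 28; b[5] = 2; b[6] = 0; b[7] = 32; b[8] = 14; b[9] = 36; b[10] = 26; b[11] = 34; b[12] = 20; b[13] = 16; b[14] = 4; b[15] = 6; b[16] = 12; b[17] = 30; b[18] = 8; b[19] = 18.
Since b[19] = b[1] = 18, the sequence is periodic with period 18.

18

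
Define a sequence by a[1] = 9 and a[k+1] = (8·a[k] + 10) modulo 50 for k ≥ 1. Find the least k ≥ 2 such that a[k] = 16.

Computing terms: a[1] = 9, a[2] = 32, a[3] = 16, a[4] = 38, a[5] = 14, a[6] = 22, a[7] = 36, a[8] = 48, a[9] = 44, a[10] = 12, a[11] = 6, a[12] = 8, a[13] = 24, a[14] = 2, a[15] = 26, a[16] = 18, a[17] = 4, a[18] = 42, a[19] = 46, a[20] = 28, a[21] = 34, a[22] = 32.
Since a[22] = a[2] = 32, the sequence is eventually periodic: after a pre-period of length 1 it cycles with period 20.
The value 16 first appears (with k ≥ 2) at a[3].

3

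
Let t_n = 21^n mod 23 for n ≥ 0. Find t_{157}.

We have t_0 = 1, t_1 = 21, t_2 = 4, t_3 = 15, t_4 = 16, t_5 = 14, t_6 = 18, t_7 = 10, t_8 = 3, t_9 = 17, t_{10} = 12, t_{11} = 22, t_{12} = 2, t_{13} = 19, t_{14} = 8, t_{15} = 7, t_{16} = 9, t_{17} = 5, t_{18} = 13, t_{19} = 20, t_{20} = 6, t_{21} = 11, t_{22} = 1.
The sequence repeats with period 22.
(157 - 0) mod 22 = 3, so t_{157} = t_3 = 15.

15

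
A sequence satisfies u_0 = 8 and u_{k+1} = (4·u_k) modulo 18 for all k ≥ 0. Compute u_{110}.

Listing terms: u_0 = 8, u_1 = 14, u_2 = 2, u_3 = 8.
The sequence repeats with period 3.
(110 - 0) mod 3 = 2, so u_{110} = u_2 = 2.

2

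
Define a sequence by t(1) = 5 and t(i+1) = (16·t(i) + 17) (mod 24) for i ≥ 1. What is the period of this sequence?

Listing terms: t(1) = 5, t(2) = 1, t(3) = 9, t(4) = 17, t(5) = 1.
Since t(5) = t(2) = 1, the sequence is eventually periodic: after a pre-period of length 1 it cycles with period 3.

3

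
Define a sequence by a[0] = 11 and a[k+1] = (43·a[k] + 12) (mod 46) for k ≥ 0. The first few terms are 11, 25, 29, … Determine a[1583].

Computing terms: a[0] = 11,  a[1] = 25,  a[2] = 29,  a[3] = 17,  a[4] = 7,  a[5] = 37,  a[6] = 39,  a[7] = 33,  a[8] = 5,  a[9] = 43,  a[10] = 21,  a[11] = 41,  a[12] = 27,  a[13] = 23,  a[14] = 35,  a[15] = 45,  a[16] = 15,  a[17] = 13,  a[18] = 19,  a[19] = 1,  a[20] = 9,  a[21] = 31,  a[22] = 11.
Since a[22] = a[0] = 11, the sequence is periodic with period 22.
So a[1583] = a[0 + ((1583-0) mod 22)] = a[21] = 31.

31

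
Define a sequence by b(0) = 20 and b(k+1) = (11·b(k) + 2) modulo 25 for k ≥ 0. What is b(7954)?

Listing terms: b(0) = 20,  b(1) = 22,  b(2) = 19,  b(3) = 11,  b(4) = 23,  b(5) = 5,  b(6) = 7,  b(7) = 4,  b(8) = 21,  b(9) = 8,  b(10) = 15,  b(11) = 17,  b(12) = 14,  b(13) = 6,  b(14) = 18,  b(15) = 0,  b(16) = 2,  b(17) = 24,  b(18) = 16,  b(19) = 3,  b(20) = 10,  b(21) = 12,  b(22) = 9,  b(23) = 1,  b(24) = 13,  b(25) = 20.
The sequence repeats with period 25.
So b(7954) = b(0 + ((7954-0) mod 25)) = b(4) = 23.

23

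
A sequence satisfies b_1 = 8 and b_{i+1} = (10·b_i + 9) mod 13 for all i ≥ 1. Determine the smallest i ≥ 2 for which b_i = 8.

7

Listing terms: b_1 = 8,  b_2 = 11,  b_3 = 2,  b_4 = 3,  b_5 = 0,  b_6 = 9,  b_7 = 8.
The sequence repeats with period 6.
The value 8 next appears (with i ≥ 2) at b_7.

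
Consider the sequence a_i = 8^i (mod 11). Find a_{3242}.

a_0 = 1; a_1 = 8; a_2 = 9; a_3 = 6; a_4 = 4; a_5 = 10; a_6 = 3; a_7 = 2; a_8 = 5; a_9 = 7; a_{10} = 1.
Since a_{10} = a_0 = 1, the sequence is periodic with period 10.
(3242 - 0) mod 10 = 2, so a_{3242} = a_2 = 9.

9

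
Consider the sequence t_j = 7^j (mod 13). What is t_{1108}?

Listing terms: t_0 = 1,  t_1 = 7,  t_2 = 10,  t_3 = 5,  t_4 = 9,  t_5 = 11,  t_6 = 12,  t_7 = 6,  t_8 = 3,  t_9 = 8,  t_{10} = 4,  t_{11} = 2,  t_{12} = 1.
Since t_{12} = t_0 = 1, the sequence is periodic with period 12.
So t_{1108} = t_{0 + ((1108-0) mod 12)} = t_4 = 9.

9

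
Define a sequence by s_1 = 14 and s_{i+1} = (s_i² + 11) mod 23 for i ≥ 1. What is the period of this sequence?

We have s_1 = 14,  s_2 = 0,  s_3 = 11,  s_4 = 17,  s_5 = 1,  s_6 = 12,  s_7 = 17.
Since s_7 = s_4 = 17, the sequence is eventually periodic: after a pre-period of length 3 it cycles with period 3.

3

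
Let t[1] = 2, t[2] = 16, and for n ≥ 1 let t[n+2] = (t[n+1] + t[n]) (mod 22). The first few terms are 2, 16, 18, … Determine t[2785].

8

Computing terms: t[1] = 2, t[2] = 16, t[3] = 18, t[4] = 12, t[5] = 8, t[6] = 20, t[7] = 6, t[8] = 4, t[9] = 10, t[10] = 14, t[11] = 2, t[12] = 16.
Since (t[11], t[12]) = (t[1], t[2]) = (2, 16) (two consecutive terms determine the rest), the sequence is periodic with period 10.
So t[2785] = t[1 + ((2785-1) mod 10)] = t[5] = 8.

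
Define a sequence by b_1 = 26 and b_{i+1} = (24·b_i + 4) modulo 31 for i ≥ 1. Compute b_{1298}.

Computing terms: b_1 = 26,  b_2 = 8,  b_3 = 10,  b_4 = 27,  b_5 = 1,  b_6 = 28,  b_7 = 25,  b_8 = 15,  b_9 = 23,  b_{10} = 29,  b_{11} = 18,  b_{12} = 2,  b_{13} = 21,  b_{14} = 12,  b_{15} = 13,  b_{16} = 6,  b_{17} = 24,  b_{18} = 22,  b_{19} = 5,  b_{20} = 0,  b_{21} = 4,  b_{22} = 7,  b_{23} = 17,  b_{24} = 9,  b_{25} = 3,  b_{26} = 14,  b_{27} = 30,  b_{28} = 11,  b_{29} = 20,  b_{30} = 19,  b_{31} = 26.
The sequence repeats with period 30.
So b_{1298} = b_{1 + ((1298-1) mod 30)} = b_8 = 15.

15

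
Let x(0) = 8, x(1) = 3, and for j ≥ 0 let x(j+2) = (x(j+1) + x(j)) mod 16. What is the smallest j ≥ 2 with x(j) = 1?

Computing terms: x(0) = 8, x(1) = 3, x(2) = 11, x(3) = 14, x(4) = 9, x(5) = 7, x(6) = 0, x(7) = 7, x(8) = 7, x(9) = 14, x(10) = 5, x(11) = 3, x(12) = 8, x(13) = 11, x(14) = 3, x(15) = 14, x(16) = 1, x(17) = 15, x(18) = 0, x(19) = 15, x(20) = 15, x(21) = 14, x(22) = 13, x(23) = 11, x(24) = 8, x(25) = 3.
The sequence repeats with period 24.
The value 1 first appears (with j ≥ 2) at x(16).

16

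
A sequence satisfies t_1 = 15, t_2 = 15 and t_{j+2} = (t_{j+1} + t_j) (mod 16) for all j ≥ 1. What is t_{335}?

Listing terms: t_1 = 15, t_2 = 15, t_3 = 14, t_4 = 13, t_5 = 11, t_6 = 8, t_7 = 3, t_8 = 11, t_9 = 14, t_{10} = 9, t_{11} = 7, t_{12} = 0, t_{13} = 7, t_{14} = 7, t_{15} = 14, t_{16} = 5, t_{17} = 3, t_{18} = 8, t_{19} = 11, t_{20} = 3, t_{21} = 14, t_{22} = 1, t_{23} = 15, t_{24} = 0, t_{25} = 15, t_{26} = 15.
The sequence repeats with period 24.
So t_{335} = t_{1 + ((335-1) mod 24)} = t_{23} = 15.

15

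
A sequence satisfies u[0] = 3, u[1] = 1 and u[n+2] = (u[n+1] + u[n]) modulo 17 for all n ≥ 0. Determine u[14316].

11

Computing terms: u[0] = 3, u[1] = 1, u[2] = 4, u[3] = 5, u[4] = 9, u[5] = 14, u[6] = 6, u[7] = 3, u[8] = 9, u[9] = 12, u[10] = 4, u[11] = 16, u[12] = 3, u[13] = 2, u[14] = 5, u[15] = 7, u[16] = 12, u[17] = 2, u[18] = 14, u[19] = 16, u[20] = 13, u[21] = 12, u[22] = 8, u[23] = 3, u[24] = 11, u[25] = 14, u[26] = 8, u[27] = 5, u[28] = 13, u[29] = 1, u[30] = 14, u[31] = 15, u[32] = 12, u[33] = 10, u[34] = 5, u[35] = 15, u[36] = 3, u[37] = 1.
The sequence repeats with period 36.
(14316 - 0) mod 36 = 24, so u[14316] = u[24] = 11.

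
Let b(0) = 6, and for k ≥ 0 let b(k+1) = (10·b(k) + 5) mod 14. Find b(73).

9

We have b(0) = 6, b(1) = 9, b(2) = 11, b(3) = 3, b(4) = 7, b(5) = 5, b(6) = 13, b(7) = 9.
Since b(7) = b(1) = 9, the sequence is eventually periodic: after a pre-period of length 1 it cycles with period 6.
For k ≥ 1, b(k) depends only on (k - 1) mod 6. (73 - 1) mod 6 = 0, so b(73) = b(1) = 9.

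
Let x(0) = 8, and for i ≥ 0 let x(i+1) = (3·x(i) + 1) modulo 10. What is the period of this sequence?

Listing terms: x(0) = 8,  x(1) = 5,  x(2) = 6,  x(3) = 9,  x(4) = 8.
Since x(4) = x(0) = 8, the sequence is periodic with period 4.

4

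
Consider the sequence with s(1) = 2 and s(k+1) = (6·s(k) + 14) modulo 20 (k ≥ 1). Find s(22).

6

Computing terms: s(1) = 2,  s(2) = 6,  s(3) = 10,  s(4) = 14,  s(5) = 18,  s(6) = 2.
Since s(6) = s(1) = 2, the sequence is periodic with period 5.
(22 - 1) mod 5 = 1, so s(22) = s(2) = 6.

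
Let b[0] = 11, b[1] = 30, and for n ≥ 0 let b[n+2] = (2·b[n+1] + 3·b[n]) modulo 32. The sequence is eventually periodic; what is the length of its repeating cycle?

Listing terms: b[0] = 11; b[1] = 30; b[2] = 29; b[3] = 20; b[4] = 31; b[5] = 26; b[6] = 17; b[7] = 16; b[8] = 19; b[9] = 22; b[10] = 5; b[11] = 12; b[12] = 7; b[13] = 18; b[14] = 25; b[15] = 8; b[16] = 27; b[17] = 14; b[18] = 13; b[19] = 4; b[20] = 15; b[21] = 10; b[22] = 1; b[23] = 0; b[24] = 3; b[25] = 6; b[26] = 21; b[27] = 28; b[28] = 23; b[29] = 2; b[30] = 9; b[31] = 24; b[32] = 11; b[33] = 30.
Since (b[32], b[33]) = (b[0], b[1]) = (11, 30) (two consecutive terms determine the rest), the sequence is periodic with period 32.

32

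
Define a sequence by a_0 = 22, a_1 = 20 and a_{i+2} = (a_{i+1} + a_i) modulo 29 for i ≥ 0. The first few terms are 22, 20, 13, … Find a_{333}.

We have a_0 = 22, a_1 = 20, a_2 = 13, a_3 = 4, a_4 = 17, a_5 = 21, a_6 = 9, a_7 = 1, a_8 = 10, a_9 = 11, a_{10} = 21, a_{11} = 3, a_{12} = 24, a_{13} = 27, a_{14} = 22, a_{15} = 20.
Since (a_{14}, a_{15}) = (a_0, a_1) = (22, 20) (two consecutive terms determine the rest), the sequence is periodic with period 14.
So a_{333} = a_{0 + ((333-0) mod 14)} = a_{11} = 3.

3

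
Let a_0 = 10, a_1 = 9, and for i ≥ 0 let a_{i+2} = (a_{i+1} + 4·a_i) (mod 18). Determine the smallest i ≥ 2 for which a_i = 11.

4

Computing terms: a_0 = 10,  a_1 = 9,  a_2 = 13,  a_3 = 13,  a_4 = 11,  a_5 = 9,  a_6 = 17,  a_7 = 17,  a_8 = 13,  a_9 = 9,  a_{10} = 7,  a_{11} = 7,  a_{12} = 17,  a_{13} = 9,  a_{14} = 5,  a_{15} = 5,  a_{16} = 7,  a_{17} = 9,  a_{18} = 1,  a_{19} = 1,  a_{20} = 5,  a_{21} = 9,  a_{22} = 11,  a_{23} = 11,  a_{24} = 1,  a_{25} = 9,  a_{26} = 13.
Since (a_{25}, a_{26}) = (a_1, a_2) = (9, 13) (two consecutive terms determine the rest), the sequence is eventually periodic: after a pre-period of length 1 it cycles with period 24.
The value 11 first appears (with i ≥ 2) at a_4.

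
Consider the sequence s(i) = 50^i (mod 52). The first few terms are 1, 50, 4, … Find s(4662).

s(0) = 1; s(1) = 50; s(2) = 4; s(3) = 44; s(4) = 16; s(5) = 20; s(6) = 12; s(7) = 28; s(8) = 48; s(9) = 8; s(10) = 36; s(11) = 32; s(12) = 40; s(13) = 24; s(14) = 4.
Since s(14) = s(2) = 4, the sequence is eventually periodic: after a pre-period of length 2 it cycles with period 12.
For i ≥ 2, s(i) depends only on (i - 2) mod 12. (4662 - 2) mod 12 = 4, so s(4662) = s(6) = 12.

12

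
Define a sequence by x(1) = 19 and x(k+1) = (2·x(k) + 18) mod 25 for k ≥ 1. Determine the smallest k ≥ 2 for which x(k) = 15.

15

x(1) = 19,  x(2) = 6,  x(3) = 5,  x(4) = 3,  x(5) = 24,  x(6) = 16,  x(7) = 0,  x(8) = 18,  x(9) = 4,  x(10) = 1,  x(11) = 20,  x(12) = 8,  x(13) = 9,  x(14) = 11,  x(15) = 15,  x(16) = 23,  x(17) = 14,  x(18) = 21,  x(19) = 10,  x(20) = 13,  x(21) = 19.
The sequence repeats with period 20.
The value 15 first appears (with k ≥ 2) at x(15).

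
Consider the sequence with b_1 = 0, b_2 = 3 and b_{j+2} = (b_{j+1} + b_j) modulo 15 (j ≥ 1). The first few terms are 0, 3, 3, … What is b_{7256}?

0

We have b_1 = 0; b_2 = 3; b_3 = 3; b_4 = 6; b_5 = 9; b_6 = 0; b_7 = 9; b_8 = 9; b_9 = 3; b_{10} = 12; b_{11} = 0; b_{12} = 12; b_{13} = 12; b_{14} = 9; b_{15} = 6; b_{16} = 0; b_{17} = 6; b_{18} = 6; b_{19} = 12; b_{20} = 3; b_{21} = 0; b_{22} = 3.
The sequence repeats with period 20.
(7256 - 1) mod 20 = 15, so b_{7256} = b_{16} = 0.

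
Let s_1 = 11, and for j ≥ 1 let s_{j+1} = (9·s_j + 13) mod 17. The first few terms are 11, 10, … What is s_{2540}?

Computing terms: s_1 = 11; s_2 = 10; s_3 = 1; s_4 = 5; s_5 = 7; s_6 = 8; s_7 = 0; s_8 = 13; s_9 = 11.
The sequence repeats with period 8.
So s_{2540} = s_{1 + ((2540-1) mod 8)} = s_4 = 5.

5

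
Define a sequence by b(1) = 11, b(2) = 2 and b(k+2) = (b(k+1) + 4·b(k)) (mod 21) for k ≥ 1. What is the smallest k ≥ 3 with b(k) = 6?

Listing terms: b(1) = 11; b(2) = 2; b(3) = 4; b(4) = 12; b(5) = 7; b(6) = 13; b(7) = 20; b(8) = 9; b(9) = 5; b(10) = 20; b(11) = 19; b(12) = 15; b(13) = 7; b(14) = 4; b(15) = 11; b(16) = 6; b(17) = 8; b(18) = 11; b(19) = 1; b(20) = 3; b(21) = 7; b(22) = 19; b(23) = 5; b(24) = 18; b(25) = 17; b(26) = 5; b(27) = 10; b(28) = 9; b(29) = 7; b(30) = 1; b(31) = 8; b(32) = 12; b(33) = 2; b(34) = 8; b(35) = 16; b(36) = 6; b(37) = 7; b(38) = 10; b(39) = 17; b(40) = 15; b(41) = 20; b(42) = 17; b(43) = 13; b(44) = 18; b(45) = 7; b(46) = 16; b(47) = 2; b(48) = 3; b(49) = 11; b(50) = 2.
Since (b(49), b(50)) = (b(1), b(2)) = (11, 2) (two consecutive terms determine the rest), the sequence is periodic with period 48.
The value 6 first appears (with k ≥ 3) at b(16).

16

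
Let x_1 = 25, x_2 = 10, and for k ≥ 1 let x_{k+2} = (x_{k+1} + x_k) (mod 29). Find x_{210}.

Listing terms: x_1 = 25, x_2 = 10, x_3 = 6, x_4 = 16, x_5 = 22, x_6 = 9, x_7 = 2, x_8 = 11, x_9 = 13, x_{10} = 24, x_{11} = 8, x_{12} = 3, x_{13} = 11, x_{14} = 14, x_{15} = 25, x_{16} = 10.
Since (x_{15}, x_{16}) = (x_1, x_2) = (25, 10) (two consecutive terms determine the rest), the sequence is periodic with period 14.
(210 - 1) mod 14 = 13, so x_{210} = x_{14} = 14.

14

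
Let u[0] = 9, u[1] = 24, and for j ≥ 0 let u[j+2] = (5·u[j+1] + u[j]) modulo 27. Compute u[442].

21

u[0] = 9,  u[1] = 24,  u[2] = 21,  u[3] = 21,  u[4] = 18,  u[5] = 3,  u[6] = 6,  u[7] = 6,  u[8] = 9,  u[9] = 24.
The sequence repeats with period 8.
So u[442] = u[0 + ((442-0) mod 8)] = u[2] = 21.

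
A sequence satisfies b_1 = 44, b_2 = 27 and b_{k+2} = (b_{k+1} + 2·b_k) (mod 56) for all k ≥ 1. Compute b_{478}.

b_1 = 44; b_2 = 27; b_3 = 3; b_4 = 1; b_5 = 7; b_6 = 9; b_7 = 23; b_8 = 41; b_9 = 31; b_{10} = 1; b_{11} = 7.
Since (b_{10}, b_{11}) = (b_4, b_5) = (1, 7) (two consecutive terms determine the rest), the sequence is eventually periodic: after a pre-period of length 3 it cycles with period 6.
For k ≥ 4, b_k depends only on (k - 4) mod 6. (478 - 4) mod 6 = 0, so b_{478} = b_4 = 1.

1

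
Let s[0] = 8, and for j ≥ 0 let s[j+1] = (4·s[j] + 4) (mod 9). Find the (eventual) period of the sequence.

We have s[0] = 8; s[1] = 0; s[2] = 4; s[3] = 2; s[4] = 3; s[5] = 7; s[6] = 5; s[7] = 6; s[8] = 1; s[9] = 8.
The sequence repeats with period 9.

9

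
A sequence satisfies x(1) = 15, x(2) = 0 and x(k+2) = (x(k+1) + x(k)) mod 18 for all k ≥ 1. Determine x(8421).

3

Computing terms: x(1) = 15,  x(2) = 0,  x(3) = 15,  x(4) = 15,  x(5) = 12,  x(6) = 9,  x(7) = 3,  x(8) = 12,  x(9) = 15,  x(10) = 9,  x(11) = 6,  x(12) = 15,  x(13) = 3,  x(14) = 0,  x(15) = 3,  x(16) = 3,  x(17) = 6,  x(18) = 9,  x(19) = 15,  x(20) = 6,  x(21) = 3,  x(22) = 9,  x(23) = 12,  x(24) = 3,  x(25) = 15,  x(26) = 0.
Since (x(25), x(26)) = (x(1), x(2)) = (15, 0) (two consecutive terms determine the rest), the sequence is periodic with period 24.
So x(8421) = x(1 + ((8421-1) mod 24)) = x(21) = 3.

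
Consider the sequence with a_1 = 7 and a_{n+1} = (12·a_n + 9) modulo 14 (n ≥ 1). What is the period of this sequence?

We have a_1 = 7; a_2 = 9; a_3 = 5; a_4 = 13; a_5 = 11; a_6 = 1; a_7 = 7.
Since a_7 = a_1 = 7, the sequence is periodic with period 6.

6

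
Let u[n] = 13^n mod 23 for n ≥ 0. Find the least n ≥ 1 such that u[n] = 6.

6

Computing terms: u[0] = 1, u[1] = 13, u[2] = 8, u[3] = 12, u[4] = 18, u[5] = 4, u[6] = 6, u[7] = 9, u[8] = 2, u[9] = 3, u[10] = 16, u[11] = 1.
The sequence repeats with period 11.
The value 6 first appears (with n ≥ 1) at u[6].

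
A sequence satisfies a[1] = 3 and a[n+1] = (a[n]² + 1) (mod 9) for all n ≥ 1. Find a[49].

5

We have a[1] = 3,  a[2] = 1,  a[3] = 2,  a[4] = 5,  a[5] = 8,  a[6] = 2.
Since a[6] = a[3] = 2, the sequence is eventually periodic: after a pre-period of length 2 it cycles with period 3.
For n ≥ 3, a[n] depends only on (n - 3) mod 3. (49 - 3) mod 3 = 1, so a[49] = a[4] = 5.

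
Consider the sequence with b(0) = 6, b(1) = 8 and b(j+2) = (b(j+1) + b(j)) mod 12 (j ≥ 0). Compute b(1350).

We have b(0) = 6,  b(1) = 8,  b(2) = 2,  b(3) = 10,  b(4) = 0,  b(5) = 10,  b(6) = 10,  b(7) = 8,  b(8) = 6,  b(9) = 2,  b(10) = 8,  b(11) = 10,  b(12) = 6,  b(13) = 4,  b(14) = 10,  b(15) = 2,  b(16) = 0,  b(17) = 2,  b(18) = 2,  b(19) = 4,  b(20) = 6,  b(21) = 10,  b(22) = 4,  b(23) = 2,  b(24) = 6,  b(25) = 8.
Since (b(24), b(25)) = (b(0), b(1)) = (6, 8) (two consecutive terms determine the rest), the sequence is periodic with period 24.
So b(1350) = b(0 + ((1350-0) mod 24)) = b(6) = 10.

10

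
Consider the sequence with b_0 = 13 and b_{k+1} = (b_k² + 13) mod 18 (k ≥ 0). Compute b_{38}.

17

We have b_0 = 13,  b_1 = 2,  b_2 = 17,  b_3 = 14,  b_4 = 11,  b_5 = 8,  b_6 = 5,  b_7 = 2.
Since b_7 = b_1 = 2, the sequence is eventually periodic: after a pre-period of length 1 it cycles with period 6.
For k ≥ 1, b_k depends only on (k - 1) mod 6. (38 - 1) mod 6 = 1, so b_{38} = b_2 = 17.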